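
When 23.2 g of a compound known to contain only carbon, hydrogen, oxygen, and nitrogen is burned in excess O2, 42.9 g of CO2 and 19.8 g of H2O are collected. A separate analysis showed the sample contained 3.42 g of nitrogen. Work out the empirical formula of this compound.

mol C = 42.9 / 44.01 = 0.9748; mass C = 0.9748 × 12.01 = 11.71 g
mol H = 2 × (19.8 / 18.02) = 2.198; mass H = 2.198 × 1.008 = 2.215 g
mol N = 3.42 / 14.01 = 0.2441
mass O = 23.2 − (17.34) = 5.858 g → mol O = 0.3661
Smallest is N at 0.2441 mol; normalising gives C 3.993, H 9.002, N 1.000, O 1.500
Multiply by 2: C 7.99, H 18.00, N 2.00, O 3.00 → C8H18N2O3

C8H18N2O3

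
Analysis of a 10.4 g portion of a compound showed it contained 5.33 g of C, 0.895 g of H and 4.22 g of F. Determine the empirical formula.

C2H4F

Moles — C: 5.33 / 12.01 = 0.4438 mol; H: 0.895 / 1.008 = 0.8879 mol; F: 4.22 / 19.00 = 0.2221 mol
Smallest is F at 0.2221 mol; normalising gives C 1.998, H 3.998, F 1.000
→ C2H4F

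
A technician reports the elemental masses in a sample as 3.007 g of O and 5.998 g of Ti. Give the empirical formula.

O: 3.007 g ÷ 16.00 g/mol = 0.1879 mol
Ti: 5.998 g ÷ 47.87 g/mol = 0.1253 mol
Smallest is Ti at 0.1253 mol; normalising gives O 1.500, Ti 1.000
×2: O 3.00, Ti 2.00 → O3Ti2

O3Ti2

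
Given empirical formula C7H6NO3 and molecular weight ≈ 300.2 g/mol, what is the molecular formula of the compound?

C14H12N2O6

Empirical-formula mass = 152.13 g/mol
n = 300.2 / 152.13 = 1.97 ≈ 2
Molecular formula = (C7H6NO3)2 = C14H12N2O6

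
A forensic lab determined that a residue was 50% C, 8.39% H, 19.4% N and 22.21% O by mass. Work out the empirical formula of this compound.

Assume 100 g: 50 g C, 8.39 g H, 19.4 g N, 22.21 g O.
C: 50 g ÷ 12.01 g/mol = 4.163 mol
H: 8.39 g ÷ 1.008 g/mol = 8.323 mol
N: 19.4 g ÷ 14.01 g/mol = 1.385 mol
O: 22.21 g ÷ 16.00 g/mol = 1.388 mol
Smallest is N at 1.385 mol; normalising gives C 3.007, H 6.011, N 1.000, O 1.002
≈ 3:6:1:1 → C3H6NO

C3H6NO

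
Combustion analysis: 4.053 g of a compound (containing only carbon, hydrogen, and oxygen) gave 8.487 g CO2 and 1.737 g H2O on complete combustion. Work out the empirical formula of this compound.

mol C = 8.487 / 44.01 = 0.1928; mass C = 0.1928 × 12.01 = 2.316 g
mol H = 2 × (1.737 / 18.02) = 0.1928; mass H = 0.1928 × 1.008 = 0.1943 g
mass O = 4.053 − (2.510) = 1.543 g → mol O = 0.09641
Divide by the smallest (0.09641 mol O): C 2.000, H 2.000, O 1.000
→ C2H2O

C2H2O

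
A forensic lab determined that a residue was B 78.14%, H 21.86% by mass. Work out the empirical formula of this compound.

BH3

Assume 100 g: 78.14 g B, 21.86 g H.
n(B) = 78.14/10.81 = 7.228, n(H) = 21.86/1.008 = 21.69
Divide by the smallest (7.228 mol B): B 1.000, H 3.000
≈ 1:3 → BH3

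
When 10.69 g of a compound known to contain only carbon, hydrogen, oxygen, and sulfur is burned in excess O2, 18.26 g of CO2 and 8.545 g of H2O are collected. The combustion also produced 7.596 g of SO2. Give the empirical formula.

C7H16OS2

mol C = 18.26 / 44.01 = 0.4149; mass C = 0.4149 × 12.01 = 4.983 g
mol H = 2 × (8.545 / 18.02) = 0.9484; mass H = 0.9484 × 1.008 = 0.9560 g
mol S = 7.596 / 64.07 = 0.1186; mass S = 3.802 g
mass O = 10.69 − (9.741) = 0.9489 g → mol O = 0.05930
Smallest is O at 0.0593 mol; normalising gives C 6.996, H 15.992, O 1.000, S 1.999
→ C7H16OS2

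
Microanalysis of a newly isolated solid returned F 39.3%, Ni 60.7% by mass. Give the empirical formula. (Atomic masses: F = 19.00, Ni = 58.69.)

F2Ni

Assume 100 g: 39.3 g F, 60.7 g Ni.
Moles — F: 39.3 / 19.00 = 2.068 mol; Ni: 60.7 / 58.69 = 1.034 mol
Smallest is Ni at 1.034 mol; normalising gives F 2.000, Ni 1.000
Ratio ≈ 2:1, so the empirical formula is F2Ni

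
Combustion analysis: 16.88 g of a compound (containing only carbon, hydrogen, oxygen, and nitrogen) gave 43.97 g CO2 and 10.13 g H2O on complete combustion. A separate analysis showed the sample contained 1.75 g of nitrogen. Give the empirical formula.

C8H9NO

mol C = 43.97 / 44.01 = 0.9991; mass C = 0.9991 × 12.01 = 12.00 g
mol H = 2 × (10.13 / 18.02) = 1.124; mass H = 1.124 × 1.008 = 1.133 g
mol N = 1.75 / 14.01 = 0.1249
mass O = 16.88 − (14.88) = 1.998 g → mol O = 0.1249
Ratios (÷ 0.1249): C 8.002, H 9.005, N 1.000, O 1.000
→ C8H9NO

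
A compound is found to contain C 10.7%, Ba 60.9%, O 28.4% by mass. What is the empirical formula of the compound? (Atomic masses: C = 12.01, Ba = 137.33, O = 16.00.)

Assume 100 g: 10.7 g C, 60.9 g Ba, 28.4 g O.
Moles — C: 10.7 / 12.01 = 0.8909 mol; Ba: 60.9 / 137.33 = 0.4435 mol; O: 28.4 / 16.00 = 1.775 mol
Divide by the smallest (0.4435 mol Ba): C 2.009, Ba 1.000, O 4.003
≈ 2:1:4 → C2BaO4

C2BaO4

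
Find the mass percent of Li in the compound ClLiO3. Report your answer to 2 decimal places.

Molar mass = 1(35.45) + 1(6.94) + 3(16.00) = 90.390 g/mol
Mass of Li per mole = 1 × 6.94 = 6.940 g
% Li = 6.940 / 90.390 × 100 = 7.68%

7.68%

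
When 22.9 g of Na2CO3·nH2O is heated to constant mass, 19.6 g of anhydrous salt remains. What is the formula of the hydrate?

Mass of water lost = 22.9 − 19.6 = 3.3 g → 3.3 / 18.02 = 0.1831 mol H2O
Molar mass of Na2CO3 = 105.99 g/mol → mol Na2CO3 = 19.6 / 105.99 = 0.1849
n = 0.1831 / 0.1849 = 0.99 ≈ 1 → Na2CO3·H2O

Na2CO3·H2O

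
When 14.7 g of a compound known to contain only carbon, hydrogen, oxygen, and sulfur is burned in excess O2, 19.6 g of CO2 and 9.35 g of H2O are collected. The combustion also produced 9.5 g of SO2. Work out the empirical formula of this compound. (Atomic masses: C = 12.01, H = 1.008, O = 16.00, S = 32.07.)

mol C = 19.6 / 44.01 = 0.4454; mass C = 0.4454 × 12.01 = 5.349 g
mol H = 2 × (9.35 / 18.02) = 1.038; mass H = 1.038 × 1.008 = 1.046 g
mol S = 9.5 / 64.07 = 0.1483; mass S = 4.755 g
mass O = 14.7 − (11.15) = 3.550 g → mol O = 0.2219
Divide by the smallest (0.1483 mol S): C 3.004, H 6.999, O 1.496, S 1.000
Multiply by 2: C 6.01, H 14.00, O 2.99, S 2.00 → C6H14O3S2

C6H14O3S2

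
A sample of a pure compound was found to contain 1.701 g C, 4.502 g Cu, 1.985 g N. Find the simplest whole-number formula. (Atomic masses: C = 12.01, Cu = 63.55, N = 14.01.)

C2CuN2

n(C) = 1.701/12.01 = 0.1416, n(Cu) = 4.502/63.55 = 0.07084, n(N) = 1.985/14.01 = 0.1417
Smallest is Cu at 0.07084 mol; normalising gives C 1.999, Cu 1.000, N 2.000
Ratio ≈ 2:1:2, so the empirical formula is C2CuN2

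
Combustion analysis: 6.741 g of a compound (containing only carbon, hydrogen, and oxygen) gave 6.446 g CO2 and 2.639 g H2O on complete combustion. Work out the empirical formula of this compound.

mol C = 6.446 / 44.01 = 0.1465; mass C = 0.1465 × 12.01 = 1.759 g
mol H = 2 × (2.639 / 18.02) = 0.2929; mass H = 0.2929 × 1.008 = 0.2952 g
mass O = 6.741 − (2.054) = 4.687 g → mol O = 0.2929
Smallest is C at 0.1465 mol; normalising gives C 1.000, H 2.000, O 2.000
≈ 1:2:2 → CH2O2

CH2O2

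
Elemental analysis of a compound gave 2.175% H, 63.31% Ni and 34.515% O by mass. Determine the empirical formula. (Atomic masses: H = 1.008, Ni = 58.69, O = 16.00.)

H2NiO2

Assume 100 g: 2.175 g H, 63.31 g Ni, 34.515 g O.
H: 2.175 g ÷ 1.008 g/mol = 2.158 mol
Ni: 63.31 g ÷ 58.69 g/mol = 1.079 mol
O: 34.515 g ÷ 16.00 g/mol = 2.157 mol
Ratios (÷ 1.079): H 2.000, Ni 1.000, O 2.000
Ratio ≈ 2:1:2, so the empirical formula is H2NiO2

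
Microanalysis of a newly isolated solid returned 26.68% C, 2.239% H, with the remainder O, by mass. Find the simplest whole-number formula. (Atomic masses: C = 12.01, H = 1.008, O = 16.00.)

CHO2

Assume 100 g: 26.68 g C, 2.239 g H, 71.081 g O.
n(C) = 26.68/12.01 = 2.221, n(H) = 2.239/1.008 = 2.221, n(O) = 71.081/16.00 = 4.443
Divide by the smallest (2.221 mol H): C 1.000, H 1.000, O 2.000
→ CHO2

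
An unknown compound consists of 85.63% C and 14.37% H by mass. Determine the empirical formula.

CH2

Assume 100 g: 85.63 g C, 14.37 g H.
n(C) = 85.63/12.01 = 7.13, n(H) = 14.37/1.008 = 14.26
Smallest is C at 7.13 mol; normalising gives C 1.000, H 1.999
≈ 1:2 → CH2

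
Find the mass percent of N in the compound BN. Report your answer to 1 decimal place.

56.4%

Molar mass = 1(10.81) + 1(14.01) = 24.820 g/mol
Mass of N per mole = 1 × 14.01 = 14.010 g
% N = 14.010 / 24.820 × 100 = 56.4%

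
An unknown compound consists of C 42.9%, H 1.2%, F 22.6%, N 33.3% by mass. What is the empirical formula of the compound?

Assume 100 g: 42.9 g C, 1.2 g H, 22.6 g F, 33.3 g N.
C: 42.9 g ÷ 12.01 g/mol = 3.572 mol
H: 1.2 g ÷ 1.008 g/mol = 1.19 mol
F: 22.6 g ÷ 19.00 g/mol = 1.189 mol
N: 33.3 g ÷ 14.01 g/mol = 2.377 mol
Ratios (÷ 1.189): C 3.003, H 1.001, F 1.000, N 1.998
→ C3HFN2

C3HFN2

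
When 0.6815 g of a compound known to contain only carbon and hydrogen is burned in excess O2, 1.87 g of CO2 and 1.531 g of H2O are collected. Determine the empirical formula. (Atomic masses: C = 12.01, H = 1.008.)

CH4

mol C = 1.87 / 44.01 = 0.04249; mass C = 0.04249 × 12.01 = 0.5103 g
mol H = 2 × (1.531 / 18.02) = 0.1699; mass H = 0.1699 × 1.008 = 0.1713 g
Ratios (÷ 0.04249): C 1.000, H 3.999
Ratio ≈ 1:4, so the empirical formula is CH4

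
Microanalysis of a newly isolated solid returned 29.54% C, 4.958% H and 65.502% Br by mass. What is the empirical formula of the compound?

C3H6Br

Assume 100 g: 29.54 g C, 4.958 g H, 65.502 g Br.
n(C) = 29.54/12.01 = 2.46, n(H) = 4.958/1.008 = 4.919, n(Br) = 65.502/79.90 = 0.8198
Ratios (÷ 0.8198): C 3.000, H 6.000, Br 1.000
→ C3H6Br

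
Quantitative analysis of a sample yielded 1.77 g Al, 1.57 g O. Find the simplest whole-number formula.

Al2O3

n(Al) = 1.77/26.98 = 0.0656, n(O) = 1.57/16.00 = 0.09813
Smallest is Al at 0.0656 mol; normalising gives Al 1.000, O 1.496
Scaling by 2: Al 2.00, O 2.99 → Al2O3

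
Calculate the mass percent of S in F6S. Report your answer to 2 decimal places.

21.96%

Molar mass = 6(19.00) + 1(32.07) = 146.070 g/mol
Mass of S per mole = 1 × 32.07 = 32.070 g
% S = 32.070 / 146.070 × 100 = 21.96%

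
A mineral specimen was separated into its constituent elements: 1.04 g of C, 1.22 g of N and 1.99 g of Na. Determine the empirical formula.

C: 1.04 g ÷ 12.01 g/mol = 0.08659 mol
N: 1.22 g ÷ 14.01 g/mol = 0.08708 mol
Na: 1.99 g ÷ 22.99 g/mol = 0.08656 mol
Smallest is Na at 0.08656 mol; normalising gives C 1.000, N 1.006, Na 1.000
≈ 1:1:1 → CNNa

CNNa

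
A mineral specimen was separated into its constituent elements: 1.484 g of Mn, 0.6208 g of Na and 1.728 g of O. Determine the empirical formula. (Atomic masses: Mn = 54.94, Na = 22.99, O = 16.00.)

Mn: 1.484 g ÷ 54.94 g/mol = 0.02701 mol
Na: 0.6208 g ÷ 22.99 g/mol = 0.027 mol
O: 1.728 g ÷ 16.00 g/mol = 0.108 mol
Ratios (÷ 0.027): Mn 1.000, Na 1.000, O 4.000
Ratio ≈ 1:1:4, so the empirical formula is MnNaO4

MnNaO4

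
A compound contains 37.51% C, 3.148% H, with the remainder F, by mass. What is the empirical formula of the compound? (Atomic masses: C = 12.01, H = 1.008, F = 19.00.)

Assume 100 g: 37.51 g C, 3.148 g H, 59.342 g F.
Moles — C: 37.51 / 12.01 = 3.123 mol; H: 3.148 / 1.008 = 3.123 mol; F: 59.342 / 19.00 = 3.123 mol
Smallest is H at 3.123 mol; normalising gives C 1.000, H 1.000, F 1.000
Ratio ≈ 1:1:1, so the empirical formula is CHF

CHF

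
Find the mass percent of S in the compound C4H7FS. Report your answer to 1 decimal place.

Molar mass = 4(12.01) + 7(1.008) + 1(19.00) + 1(32.07) = 106.166 g/mol
Mass of S per mole = 1 × 32.07 = 32.070 g
% S = 32.070 / 106.166 × 100 = 30.2%

30.2%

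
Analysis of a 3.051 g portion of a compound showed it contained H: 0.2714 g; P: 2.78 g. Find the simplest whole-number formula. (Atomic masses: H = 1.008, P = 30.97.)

Moles — H: 0.2714 / 1.008 = 0.2692 mol; P: 2.78 / 30.97 = 0.08976 mol
Smallest is P at 0.08976 mol; normalising gives H 2.999, P 1.000
≈ 3:1 → H3P

H3P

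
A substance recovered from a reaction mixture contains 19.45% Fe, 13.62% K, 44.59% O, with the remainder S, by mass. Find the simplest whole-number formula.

FeKO8S2

Assume 100 g: 19.45 g Fe, 13.62 g K, 44.59 g O, 22.34 g S.
Moles — Fe: 19.45 / 55.85 = 0.3483 mol; K: 13.62 / 39.10 = 0.3483 mol; O: 44.59 / 16.00 = 2.787 mol; S: 22.34 / 32.07 = 0.6966 mol
Ratios (÷ 0.3483): Fe 1.000, K 1.000, O 8.002, S 2.000
Ratio ≈ 1:1:8:2, so the empirical formula is FeKO8S2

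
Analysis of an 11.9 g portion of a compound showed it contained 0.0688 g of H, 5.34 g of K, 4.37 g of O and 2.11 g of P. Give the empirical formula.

H: 0.0688 g ÷ 1.008 g/mol = 0.06825 mol
K: 5.34 g ÷ 39.10 g/mol = 0.1366 mol
O: 4.37 g ÷ 16.00 g/mol = 0.2731 mol
P: 2.11 g ÷ 30.97 g/mol = 0.06813 mol
Divide by the smallest (0.06813 mol P): H 1.002, K 2.005, O 4.009, P 1.000
→ HK2O4P

HK2O4P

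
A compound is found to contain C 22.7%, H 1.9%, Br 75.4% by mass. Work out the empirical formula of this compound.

C2H2Br

Assume 100 g: 22.7 g C, 1.9 g H, 75.4 g Br.
n(C) = 22.7/12.01 = 1.89, n(H) = 1.9/1.008 = 1.885, n(Br) = 75.4/79.90 = 0.9437
Ratios (÷ 0.9437): C 2.003, H 1.997, Br 1.000
≈ 2:2:1 → C2H2Br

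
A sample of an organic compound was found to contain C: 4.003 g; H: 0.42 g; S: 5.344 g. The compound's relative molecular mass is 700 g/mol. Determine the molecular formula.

C: 4.003 g ÷ 12.01 g/mol = 0.3333 mol
H: 0.42 g ÷ 1.008 g/mol = 0.4167 mol
S: 5.344 g ÷ 32.07 g/mol = 0.1666 mol
Smallest is S at 0.1666 mol; normalising gives C 2.000, H 2.500, S 1.000
×2: C 4.00, H 5.00, S 2.00 → C4H5S2
Empirical-formula mass = 117.22 g/mol
n = 700 / 117.22 = 5.97 ≈ 6
Molecular formula = (C4H5S2)×6 = C24H30S12

C24H30S12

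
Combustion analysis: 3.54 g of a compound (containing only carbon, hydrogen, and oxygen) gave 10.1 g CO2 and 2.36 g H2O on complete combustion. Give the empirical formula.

mol C = 10.1 / 44.01 = 0.2295; mass C = 0.2295 × 12.01 = 2.756 g
mol H = 2 × (2.36 / 18.02) = 0.2619; mass H = 0.2619 × 1.008 = 0.2640 g
mass O = 3.54 − (3.020) = 0.5198 g → mol O = 0.03248
Ratios (÷ 0.03248): C 7.065, H 8.063, O 1.000
→ C7H8O

C7H8O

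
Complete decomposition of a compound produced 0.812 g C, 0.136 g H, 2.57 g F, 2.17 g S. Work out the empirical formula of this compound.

CH2F2S

n(C) = 0.812/12.01 = 0.06761, n(H) = 0.136/1.008 = 0.1349, n(F) = 2.57/19.00 = 0.1353, n(S) = 2.17/32.07 = 0.06766
Divide by the smallest (0.06761 mol C): C 1.000, H 1.996, F 2.001, S 1.001
→ CH2F2S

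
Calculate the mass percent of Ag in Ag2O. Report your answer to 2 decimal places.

Molar mass = 2(107.87) + 1(16.00) = 231.740 g/mol
Mass of Ag per mole = 2 × 107.87 = 215.740 g
% Ag = 215.740 / 231.740 × 100 = 93.10%

93.10%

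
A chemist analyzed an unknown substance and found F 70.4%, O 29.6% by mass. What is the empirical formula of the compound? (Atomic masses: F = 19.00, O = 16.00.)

F2O

Assume 100 g: 70.4 g F, 29.6 g O.
Moles — F: 70.4 / 19.00 = 3.705 mol; O: 29.6 / 16.00 = 1.85 mol
Divide by the smallest (1.85 mol O): F 2.003, O 1.000
→ F2O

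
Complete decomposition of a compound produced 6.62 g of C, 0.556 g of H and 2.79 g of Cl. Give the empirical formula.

C7H7Cl

Moles — C: 6.62 / 12.01 = 0.5512 mol; H: 0.556 / 1.008 = 0.5516 mol; Cl: 2.79 / 35.45 = 0.0787 mol
Smallest is Cl at 0.0787 mol; normalising gives C 7.004, H 7.009, Cl 1.000
Ratio ≈ 7:7:1, so the empirical formula is C7H7Cl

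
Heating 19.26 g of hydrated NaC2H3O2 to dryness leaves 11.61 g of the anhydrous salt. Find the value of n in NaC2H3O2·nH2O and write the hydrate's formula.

NaC2H3O2·3H2O

Mass of water lost = 19.26 − 11.61 = 7.65 g → 7.65 / 18.02 = 0.4245 mol H2O
Molar mass of NaC2H3O2 = 82.03 g/mol → mol NaC2H3O2 = 11.61 / 82.03 = 0.1415
n = 0.4245 / 0.1415 = 3.00 ≈ 3 → NaC2H3O2·3H2O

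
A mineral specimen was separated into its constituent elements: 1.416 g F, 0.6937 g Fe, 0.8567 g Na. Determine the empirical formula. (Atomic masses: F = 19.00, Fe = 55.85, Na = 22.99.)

F: 1.416 g ÷ 19.00 g/mol = 0.07453 mol
Fe: 0.6937 g ÷ 55.85 g/mol = 0.01242 mol
Na: 0.8567 g ÷ 22.99 g/mol = 0.03726 mol
Ratios (÷ 0.01242): F 6.000, Fe 1.000, Na 3.000
Ratio ≈ 6:1:3, so the empirical formula is F6FeNa3

F6FeNa3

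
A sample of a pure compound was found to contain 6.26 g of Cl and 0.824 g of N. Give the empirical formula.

n(Cl) = 6.26/35.45 = 0.1766, n(N) = 0.824/14.01 = 0.05882
Ratios (÷ 0.05882): Cl 3.002, N 1.000
Ratio ≈ 3:1, so the empirical formula is Cl3N

Cl3N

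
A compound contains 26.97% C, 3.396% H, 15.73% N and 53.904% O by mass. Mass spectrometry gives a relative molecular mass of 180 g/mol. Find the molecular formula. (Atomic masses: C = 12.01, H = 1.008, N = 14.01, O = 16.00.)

Assume 100 g: 26.97 g C, 3.396 g H, 15.73 g N, 53.904 g O.
n(C) = 26.97/12.01 = 2.246, n(H) = 3.396/1.008 = 3.369, n(N) = 15.73/14.01 = 1.123, n(O) = 53.904/16.00 = 3.369
Divide by the smallest (1.123 mol N): C 2.000, H 3.001, N 1.000, O 3.001
→ C2H3NO3
Empirical-formula mass = 89.05 g/mol
n = 180 / 89.05 = 2.02 ≈ 2
Molecular formula = (C2H3NO3)×2 = C4H6N2O6

C4H6N2O6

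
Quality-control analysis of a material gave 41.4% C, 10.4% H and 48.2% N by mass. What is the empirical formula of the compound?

Assume 100 g: 41.4 g C, 10.4 g H, 48.2 g N.
C: 41.4 g ÷ 12.01 g/mol = 3.447 mol
H: 10.4 g ÷ 1.008 g/mol = 10.32 mol
N: 48.2 g ÷ 14.01 g/mol = 3.44 mol
Divide by the smallest (3.44 mol N): C 1.002, H 2.999, N 1.000
≈ 1:3:1 → CH3N

CH3N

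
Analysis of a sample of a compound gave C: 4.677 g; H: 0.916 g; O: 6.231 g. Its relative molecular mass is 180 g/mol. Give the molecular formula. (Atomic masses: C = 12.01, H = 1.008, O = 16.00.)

C6H14O6

n(C) = 4.677/12.01 = 0.3894, n(H) = 0.916/1.008 = 0.9087, n(O) = 6.231/16.00 = 0.3894
Ratios (÷ 0.3894): C 1.000, H 2.334, O 1.000
×3: C 3.00, H 7.00, O 3.00 → C3H7O3
Empirical-formula mass = 91.09 g/mol
n = 180 / 91.09 = 1.98 ≈ 2
Molecular formula = (C3H7O3)×2 = C6H14O6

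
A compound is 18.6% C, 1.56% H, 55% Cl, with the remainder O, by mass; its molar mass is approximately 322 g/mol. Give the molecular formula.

C5H5Cl5O5

Assume 100 g: 18.6 g C, 1.56 g H, 55 g Cl, 24.84 g O.
n(C) = 18.6/12.01 = 1.549, n(H) = 1.56/1.008 = 1.548, n(Cl) = 55/35.45 = 1.551, n(O) = 24.84/16.00 = 1.552
Smallest is H at 1.548 mol; normalising gives C 1.001, H 1.000, Cl 1.002, O 1.003
→ CHClO
Empirical-formula mass = 64.47 g/mol
n = 322 / 64.47 = 4.99 ≈ 5
Molecular formula = (CHClO)×5 = C5H5Cl5O5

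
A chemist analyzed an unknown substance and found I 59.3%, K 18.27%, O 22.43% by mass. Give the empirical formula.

IKO3

Assume 100 g: 59.3 g I, 18.27 g K, 22.43 g O.
Moles — I: 59.3 / 126.90 = 0.4673 mol; K: 18.27 / 39.10 = 0.4673 mol; O: 22.43 / 16.00 = 1.402 mol
Ratios (÷ 0.4673): I 1.000, K 1.000, O 3.000
≈ 1:1:3 → IKO3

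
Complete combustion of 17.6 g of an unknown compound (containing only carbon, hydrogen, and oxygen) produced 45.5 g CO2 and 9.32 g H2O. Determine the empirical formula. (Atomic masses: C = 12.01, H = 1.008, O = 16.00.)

C4H4O

mol C = 45.5 / 44.01 = 1.034; mass C = 1.034 × 12.01 = 12.42 g
mol H = 2 × (9.32 / 18.02) = 1.034; mass H = 1.034 × 1.008 = 1.043 g
mass O = 17.6 − (13.46) = 4.141 g → mol O = 0.2588
Smallest is O at 0.2588 mol; normalising gives C 3.995, H 3.997, O 1.000
≈ 4:4:1 → C4H4O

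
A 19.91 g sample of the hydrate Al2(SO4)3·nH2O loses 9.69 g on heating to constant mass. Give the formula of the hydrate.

Al2(SO4)3·18H2O

Mass of anhydrous Al2(SO4)3 = 19.91 − 9.69 = 10.22 g
mol H2O = 9.69 / 18.02 = 0.5377
Molar mass of Al2(SO4)3 = 342.17 g/mol → mol Al2(SO4)3 = 10.22 / 342.17 = 0.02987
n = 0.5377 / 0.02987 = 18.00 ≈ 18 → Al2(SO4)3·18H2O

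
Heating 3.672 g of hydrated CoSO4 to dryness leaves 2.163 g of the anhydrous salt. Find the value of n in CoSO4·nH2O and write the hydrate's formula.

Mass of water lost = 3.672 − 2.163 = 1.509 g → 1.509 / 18.02 = 0.08374 mol H2O
Molar mass of CoSO4 = 155.00 g/mol → mol CoSO4 = 2.163 / 155.00 = 0.01395
n = 0.08374 / 0.01395 = 6.00 ≈ 6 → CoSO4·6H2O

CoSO4·6H2O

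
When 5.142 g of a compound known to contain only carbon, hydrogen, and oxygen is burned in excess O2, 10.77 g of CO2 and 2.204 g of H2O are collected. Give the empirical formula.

mol C = 10.77 / 44.01 = 0.2447; mass C = 0.2447 × 12.01 = 2.939 g
mol H = 2 × (2.204 / 18.02) = 0.2446; mass H = 0.2446 × 1.008 = 0.2466 g
mass O = 5.142 − (3.186) = 1.956 g → mol O = 0.1223
Divide by the smallest (0.1223 mol O): C 2.001, H 2.001, O 1.000
≈ 2:2:1 → C2H2O

C2H2O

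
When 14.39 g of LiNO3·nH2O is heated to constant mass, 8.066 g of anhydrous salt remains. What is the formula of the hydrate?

LiNO3·3H2O

Mass of water lost = 14.39 − 8.066 = 6.324 g → 6.324 / 18.02 = 0.3509 mol H2O
Molar mass of LiNO3 = 68.95 g/mol → mol LiNO3 = 8.066 / 68.95 = 0.117
n = 0.3509 / 0.117 = 3.00 ≈ 3 → LiNO3·3H2O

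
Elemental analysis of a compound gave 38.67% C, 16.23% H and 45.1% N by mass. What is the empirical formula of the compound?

Assume 100 g: 38.67 g C, 16.23 g H, 45.1 g N.
C: 38.67 g ÷ 12.01 g/mol = 3.22 mol
H: 16.23 g ÷ 1.008 g/mol = 16.1 mol
N: 45.1 g ÷ 14.01 g/mol = 3.219 mol
Ratios (÷ 3.219): C 1.000, H 5.002, N 1.000
Ratio ≈ 1:5:1, so the empirical formula is CH5N

CH5N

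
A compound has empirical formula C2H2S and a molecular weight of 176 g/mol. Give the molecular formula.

Empirical-formula mass = 58.11 g/mol
n = 176 / 58.11 = 3.03 ≈ 3
Molecular formula = (C2H2S)3 = C6H6S3

C6H6S3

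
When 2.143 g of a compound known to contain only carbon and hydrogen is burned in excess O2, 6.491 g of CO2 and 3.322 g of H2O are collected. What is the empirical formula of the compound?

C2H5

mol C = 6.491 / 44.01 = 0.1475; mass C = 0.1475 × 12.01 = 1.771 g
mol H = 2 × (3.322 / 18.02) = 0.3687; mass H = 0.3687 × 1.008 = 0.3717 g
Divide by the smallest (0.1475 mol C): C 1.000, H 2.500
Multiply by 2: C 2.00, H 5.00 → C2H5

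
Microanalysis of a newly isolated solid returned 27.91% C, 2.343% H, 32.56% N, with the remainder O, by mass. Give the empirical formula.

CHNO

Assume 100 g: 27.91 g C, 2.343 g H, 32.56 g N, 37.187 g O.
n(C) = 27.91/12.01 = 2.324, n(H) = 2.343/1.008 = 2.324, n(N) = 32.56/14.01 = 2.324, n(O) = 37.187/16.00 = 2.324
Ratios (÷ 2.324): C 1.000, H 1.000, N 1.000, O 1.000
≈ 1:1:1:1 → CHNO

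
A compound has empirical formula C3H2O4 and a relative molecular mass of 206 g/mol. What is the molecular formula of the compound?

C6H4O8

Empirical-formula mass = 102.05 g/mol
n = 206 / 102.05 = 2.02 ≈ 2
Molecular formula = (C3H2O4)2 = C6H4O8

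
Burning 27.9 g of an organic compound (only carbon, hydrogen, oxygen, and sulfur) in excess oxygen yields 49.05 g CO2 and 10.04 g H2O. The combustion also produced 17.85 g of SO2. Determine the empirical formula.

C4H4OS

mol C = 49.05 / 44.01 = 1.115; mass C = 1.115 × 12.01 = 13.39 g
mol H = 2 × (10.04 / 18.02) = 1.114; mass H = 1.114 × 1.008 = 1.123 g
mol S = 17.85 / 64.07 = 0.2786; mass S = 8.935 g
mass O = 27.9 − (23.44) = 4.457 g → mol O = 0.2785
Ratios (÷ 0.2785): C 4.001, H 4.001, O 1.000, S 1.000
→ C4H4OS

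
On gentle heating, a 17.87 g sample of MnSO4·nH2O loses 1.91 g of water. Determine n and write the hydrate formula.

MnSO4·H2O

Mass of anhydrous MnSO4 = 17.87 − 1.91 = 15.96 g
mol H2O = 1.91 / 18.02 = 0.106
Molar mass of MnSO4 = 151.01 g/mol → mol MnSO4 = 15.96 / 151.01 = 0.1057
n = 0.106 / 0.1057 = 1.00 ≈ 1 → MnSO4·H2O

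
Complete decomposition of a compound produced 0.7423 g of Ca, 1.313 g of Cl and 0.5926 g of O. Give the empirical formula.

Moles — Ca: 0.7423 / 40.08 = 0.01852 mol; Cl: 1.313 / 35.45 = 0.03704 mol; O: 0.5926 / 16.00 = 0.03704 mol
Smallest is Ca at 0.01852 mol; normalising gives Ca 1.000, Cl 2.000, O 2.000
≈ 1:2:2 → CaCl2O2

CaCl2O2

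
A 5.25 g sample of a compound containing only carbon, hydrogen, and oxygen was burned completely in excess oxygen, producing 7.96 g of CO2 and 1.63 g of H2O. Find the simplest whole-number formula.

mol C = 7.96 / 44.01 = 0.1809; mass C = 0.1809 × 12.01 = 2.172 g
mol H = 2 × (1.63 / 18.02) = 0.1809; mass H = 0.1809 × 1.008 = 0.1824 g
mass O = 5.25 − (2.355) = 2.895 g → mol O = 0.1810
Ratios (÷ 0.1809): C 1.000, H 1.000, O 1.001
≈ 1:1:1 → CHO

CHO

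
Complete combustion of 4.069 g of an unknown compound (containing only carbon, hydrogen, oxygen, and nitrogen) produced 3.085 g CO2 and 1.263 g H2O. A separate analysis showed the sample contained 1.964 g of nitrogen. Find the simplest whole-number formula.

CH2N2O

mol C = 3.085 / 44.01 = 0.07010; mass C = 0.07010 × 12.01 = 0.8419 g
mol H = 2 × (1.263 / 18.02) = 0.1402; mass H = 0.1402 × 1.008 = 0.1413 g
mol N = 1.964 / 14.01 = 0.1402
mass O = 4.069 − (2.947) = 1.122 g → mol O = 0.07011
Smallest is C at 0.0701 mol; normalising gives C 1.000, H 2.000, N 2.000, O 1.000
≈ 1:2:2:1 → CH2N2O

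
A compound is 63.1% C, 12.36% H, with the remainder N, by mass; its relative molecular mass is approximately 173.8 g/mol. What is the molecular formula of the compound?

C9H21N3

Assume 100 g: 63.1 g C, 12.36 g H, 24.54 g N.
C: 63.1 g ÷ 12.01 g/mol = 5.254 mol
H: 12.36 g ÷ 1.008 g/mol = 12.26 mol
N: 24.54 g ÷ 14.01 g/mol = 1.752 mol
Divide by the smallest (1.752 mol N): C 3.000, H 7.000, N 1.000
≈ 3:7:1 → C3H7N
Empirical-formula mass = 57.10 g/mol
n = 173.8 / 57.10 = 3.04 ≈ 3
Molecular formula = (C3H7N)×3 = C9H21N3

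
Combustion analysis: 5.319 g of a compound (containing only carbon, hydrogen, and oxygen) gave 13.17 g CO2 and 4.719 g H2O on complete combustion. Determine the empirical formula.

mol C = 13.17 / 44.01 = 0.2993; mass C = 0.2993 × 12.01 = 3.594 g
mol H = 2 × (4.719 / 18.02) = 0.5238; mass H = 0.5238 × 1.008 = 0.5279 g
mass O = 5.319 − (4.122) = 1.197 g → mol O = 0.07482
Smallest is O at 0.07482 mol; normalising gives C 4.000, H 7.000, O 1.000
Ratio ≈ 4:7:1, so the empirical formula is C4H7O

C4H7O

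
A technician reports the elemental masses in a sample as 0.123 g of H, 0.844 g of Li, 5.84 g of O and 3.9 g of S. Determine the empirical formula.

HLiO3S

Moles — H: 0.123 / 1.008 = 0.122 mol; Li: 0.844 / 6.94 = 0.1216 mol; O: 5.84 / 16.00 = 0.365 mol; S: 3.9 / 32.07 = 0.1216 mol
Divide by the smallest (0.1216 mol S): H 1.003, Li 1.000, O 3.001, S 1.000
≈ 1:1:3:1 → HLiO3S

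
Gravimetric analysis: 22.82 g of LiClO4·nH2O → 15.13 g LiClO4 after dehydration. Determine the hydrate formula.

LiClO4·3H2O

Mass of water lost = 22.82 − 15.13 = 7.69 g → 7.69 / 18.02 = 0.4267 mol H2O
Molar mass of LiClO4 = 106.39 g/mol → mol LiClO4 = 15.13 / 106.39 = 0.1422
n = 0.4267 / 0.1422 = 3.00 ≈ 3 → LiClO4·3H2O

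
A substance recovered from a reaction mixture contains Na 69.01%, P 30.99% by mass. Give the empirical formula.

Na3P

Assume 100 g: 69.01 g Na, 30.99 g P.
n(Na) = 69.01/22.99 = 3.002, n(P) = 30.99/30.97 = 1.001
Ratios (÷ 1.001): Na 3.000, P 1.000
≈ 3:1 → Na3P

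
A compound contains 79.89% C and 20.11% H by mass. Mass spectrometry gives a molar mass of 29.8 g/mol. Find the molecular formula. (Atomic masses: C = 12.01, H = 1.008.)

C2H6

Assume 100 g: 79.89 g C, 20.11 g H.
Moles — C: 79.89 / 12.01 = 6.652 mol; H: 20.11 / 1.008 = 19.95 mol
Ratios (÷ 6.652): C 1.000, H 2.999
→ CH3
Empirical-formula mass = 15.03 g/mol
n = 29.8 / 15.03 = 1.98 ≈ 2
Molecular formula = (CH3)×2 = C2H6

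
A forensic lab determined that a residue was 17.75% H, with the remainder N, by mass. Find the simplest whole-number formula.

H3N

Assume 100 g: 17.75 g H, 82.25 g N.
Moles — H: 17.75 / 1.008 = 17.61 mol; N: 82.25 / 14.01 = 5.871 mol
Divide by the smallest (5.871 mol N): H 2.999, N 1.000
Ratio ≈ 3:1, so the empirical formula is H3N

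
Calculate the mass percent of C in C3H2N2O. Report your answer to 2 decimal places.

43.90%

Molar mass = 3(12.01) + 2(1.008) + 2(14.01) + 1(16.00) = 82.066 g/mol
Mass of C per mole = 3 × 12.01 = 36.030 g
% C = 36.030 / 82.066 × 100 = 43.90%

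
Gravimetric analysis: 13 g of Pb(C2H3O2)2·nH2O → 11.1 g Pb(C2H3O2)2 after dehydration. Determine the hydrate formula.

Pb(C2H3O2)2·3H2O

Mass of water lost = 13 − 11.1 = 1.9 g → 1.9 / 18.02 = 0.1054 mol H2O
Molar mass of Pb(C2H3O2)2 = 325.29 g/mol → mol Pb(C2H3O2)2 = 11.1 / 325.29 = 0.03412
n = 0.1054 / 0.03412 = 3.09 ≈ 3 → Pb(C2H3O2)2·3H2O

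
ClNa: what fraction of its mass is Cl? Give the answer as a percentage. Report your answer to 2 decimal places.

60.66%

Molar mass = 1(35.45) + 1(22.99) = 58.440 g/mol
Mass of Cl per mole = 1 × 35.45 = 35.450 g
% Cl = 35.450 / 58.440 × 100 = 60.66%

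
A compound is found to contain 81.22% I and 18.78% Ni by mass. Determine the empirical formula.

I2Ni

Assume 100 g: 81.22 g I, 18.78 g Ni.
Moles — I: 81.22 / 126.90 = 0.64 mol; Ni: 18.78 / 58.69 = 0.32 mol
Ratios (÷ 0.32): I 2.000, Ni 1.000
Ratio ≈ 2:1, so the empirical formula is I2Ni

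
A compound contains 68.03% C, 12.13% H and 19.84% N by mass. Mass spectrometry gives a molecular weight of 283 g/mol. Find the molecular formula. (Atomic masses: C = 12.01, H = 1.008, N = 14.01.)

Assume 100 g: 68.03 g C, 12.13 g H, 19.84 g N.
n(C) = 68.03/12.01 = 5.664, n(H) = 12.13/1.008 = 12.03, n(N) = 19.84/14.01 = 1.416
Divide by the smallest (1.416 mol N): C 4.000, H 8.498, N 1.000
×2: C 8.00, H 17.00, N 2.00 → C8H17N2
Empirical-formula mass = 141.24 g/mol
n = 283 / 141.24 = 2.00 ≈ 2
Molecular formula = (C8H17N2)×2 = C16H34N4

C16H34N4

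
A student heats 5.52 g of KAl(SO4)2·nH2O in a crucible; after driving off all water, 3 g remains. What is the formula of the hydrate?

Mass of water lost = 5.52 − 3 = 2.52 g → 2.52 / 18.02 = 0.1398 mol H2O
Molar mass of KAl(SO4)2 = 258.22 g/mol → mol KAl(SO4)2 = 3 / 258.22 = 0.01162
n = 0.1398 / 0.01162 = 12.04 ≈ 12 → KAl(SO4)2·12H2O

KAl(SO4)2·12H2O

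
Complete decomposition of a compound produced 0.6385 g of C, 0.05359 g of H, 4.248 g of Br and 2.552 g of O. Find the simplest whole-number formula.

CHBrO3

Moles — C: 0.6385 / 12.01 = 0.05316 mol; H: 0.05359 / 1.008 = 0.05316 mol; Br: 4.248 / 79.90 = 0.05317 mol; O: 2.552 / 16.00 = 0.1595 mol
Divide by the smallest (0.05316 mol C): C 1.000, H 1.000, Br 1.000, O 3.000
→ CHBrO3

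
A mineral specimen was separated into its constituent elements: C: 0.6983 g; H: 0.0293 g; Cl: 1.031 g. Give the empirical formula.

C2HCl

C: 0.6983 g ÷ 12.01 g/mol = 0.05814 mol
H: 0.0293 g ÷ 1.008 g/mol = 0.02907 mol
Cl: 1.031 g ÷ 35.45 g/mol = 0.02908 mol
Smallest is H at 0.02907 mol; normalising gives C 2.000, H 1.000, Cl 1.001
≈ 2:1:1 → C2HCl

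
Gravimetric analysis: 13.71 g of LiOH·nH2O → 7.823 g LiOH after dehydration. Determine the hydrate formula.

LiOH·H2O

Mass of water lost = 13.71 − 7.823 = 5.887 g → 5.887 / 18.02 = 0.3267 mol H2O
Molar mass of LiOH = 23.95 g/mol → mol LiOH = 7.823 / 23.95 = 0.3267
n = 0.3267 / 0.3267 = 1.00 ≈ 1 → LiOH·H2O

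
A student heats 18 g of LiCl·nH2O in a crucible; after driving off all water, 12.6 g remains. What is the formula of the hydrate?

LiCl·H2O

Mass of water lost = 18 − 12.6 = 5.4 g → 5.4 / 18.02 = 0.2997 mol H2O
Molar mass of LiCl = 42.39 g/mol → mol LiCl = 12.6 / 42.39 = 0.2972
n = 0.2997 / 0.2972 = 1.01 ≈ 1 → LiCl·H2O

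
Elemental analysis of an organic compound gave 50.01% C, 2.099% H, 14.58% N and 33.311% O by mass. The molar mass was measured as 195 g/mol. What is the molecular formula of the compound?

Assume 100 g: 50.01 g C, 2.099 g H, 14.58 g N, 33.311 g O.
Moles — C: 50.01 / 12.01 = 4.164 mol; H: 2.099 / 1.008 = 2.082 mol; N: 14.58 / 14.01 = 1.041 mol; O: 33.311 / 16.00 = 2.082 mol
Divide by the smallest (1.041 mol N): C 4.001, H 2.001, N 1.000, O 2.001
→ C4H2NO2
Empirical-formula mass = 96.07 g/mol
n = 195 / 96.07 = 2.03 ≈ 2
Molecular formula = (C4H2NO2)×2 = C8H4N2O4

C8H4N2O4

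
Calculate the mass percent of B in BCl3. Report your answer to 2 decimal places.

9.23%

Molar mass = 1(10.81) + 3(35.45) = 117.160 g/mol
Mass of B per mole = 1 × 10.81 = 10.810 g
% B = 10.810 / 117.160 × 100 = 9.23%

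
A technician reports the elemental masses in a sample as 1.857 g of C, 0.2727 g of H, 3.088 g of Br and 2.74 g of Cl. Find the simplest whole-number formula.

n(C) = 1.857/12.01 = 0.1546, n(H) = 0.2727/1.008 = 0.2705, n(Br) = 3.088/79.90 = 0.03865, n(Cl) = 2.74/35.45 = 0.07729
Divide by the smallest (0.03865 mol Br): C 4.001, H 7.000, Br 1.000, Cl 2.000
Ratio ≈ 4:7:1:2, so the empirical formula is C4H7BrCl2

C4H7BrCl2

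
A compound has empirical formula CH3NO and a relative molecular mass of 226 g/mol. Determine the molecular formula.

Empirical-formula mass = 45.04 g/mol
n = 226 / 45.04 = 5.02 ≈ 5
Molecular formula = (CH3NO)5 = C5H15N5O5

C5H15N5O5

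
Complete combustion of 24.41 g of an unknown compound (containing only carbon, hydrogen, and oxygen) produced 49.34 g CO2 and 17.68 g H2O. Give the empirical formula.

mol C = 49.34 / 44.01 = 1.121; mass C = 1.121 × 12.01 = 13.46 g
mol H = 2 × (17.68 / 18.02) = 1.962; mass H = 1.962 × 1.008 = 1.978 g
mass O = 24.41 − (15.44) = 8.968 g → mol O = 0.5605
Smallest is O at 0.5605 mol; normalising gives C 2.000, H 3.501, O 1.000
Multiply by 2: C 4.00, H 7.00, O 2.00 → C4H7O2

C4H7O2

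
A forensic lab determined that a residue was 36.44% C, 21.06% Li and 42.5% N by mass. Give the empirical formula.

Assume 100 g: 36.44 g C, 21.06 g Li, 42.5 g N.
Moles — C: 36.44 / 12.01 = 3.034 mol; Li: 21.06 / 6.94 = 3.035 mol; N: 42.5 / 14.01 = 3.034 mol
Divide by the smallest (3.034 mol N): C 1.000, Li 1.000, N 1.000
≈ 1:1:1 → CLiN

CLiN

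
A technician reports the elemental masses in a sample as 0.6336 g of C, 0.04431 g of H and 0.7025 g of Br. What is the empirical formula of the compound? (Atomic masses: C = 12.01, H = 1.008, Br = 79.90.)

C6H5Br

Moles — C: 0.6336 / 12.01 = 0.05276 mol; H: 0.04431 / 1.008 = 0.04396 mol; Br: 0.7025 / 79.90 = 0.008792 mol
Smallest is Br at 0.008792 mol; normalising gives C 6.000, H 5.000, Br 1.000
Ratio ≈ 6:5:1, so the empirical formula is C6H5Br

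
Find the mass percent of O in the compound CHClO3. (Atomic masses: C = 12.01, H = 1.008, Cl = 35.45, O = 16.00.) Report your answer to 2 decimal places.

Molar mass = 1(12.01) + 1(1.008) + 1(35.45) + 3(16.00) = 96.468 g/mol
Mass of O per mole = 3 × 16.00 = 48.000 g
% O = 48.000 / 96.468 × 100 = 49.76%

49.76%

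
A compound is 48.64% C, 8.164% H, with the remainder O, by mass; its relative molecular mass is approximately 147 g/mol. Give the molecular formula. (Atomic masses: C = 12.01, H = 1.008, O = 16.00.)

Assume 100 g: 48.64 g C, 8.164 g H, 43.196 g O.
n(C) = 48.64/12.01 = 4.05, n(H) = 8.164/1.008 = 8.099, n(O) = 43.196/16.00 = 2.7
Divide by the smallest (2.7 mol O): C 1.500, H 3.000, O 1.000
Multiply by 2: C 3.00, H 6.00, O 2.00 → C3H6O2
Empirical-formula mass = 74.08 g/mol
n = 147 / 74.08 = 1.98 ≈ 2
Molecular formula = (C3H6O2)×2 = C6H12O4

C6H12O4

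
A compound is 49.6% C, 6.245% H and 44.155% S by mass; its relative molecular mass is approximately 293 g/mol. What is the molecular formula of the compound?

Assume 100 g: 49.6 g C, 6.245 g H, 44.155 g S.
C: 49.6 g ÷ 12.01 g/mol = 4.13 mol
H: 6.245 g ÷ 1.008 g/mol = 6.195 mol
S: 44.155 g ÷ 32.07 g/mol = 1.377 mol
Smallest is S at 1.377 mol; normalising gives C 3.000, H 4.500, S 1.000
Multiply by 2: C 6.00, H 9.00, S 2.00 → C6H9S2
Empirical-formula mass = 145.27 g/mol
n = 293 / 145.27 = 2.02 ≈ 2
Molecular formula = (C6H9S2)×2 = C12H18S4

C12H18S4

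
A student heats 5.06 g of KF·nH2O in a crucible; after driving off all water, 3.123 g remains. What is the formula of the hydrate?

KF·2H2O

Mass of water lost = 5.06 − 3.123 = 1.937 g → 1.937 / 18.02 = 0.1075 mol H2O
Molar mass of KF = 58.10 g/mol → mol KF = 3.123 / 58.10 = 0.05375
n = 0.1075 / 0.05375 = 2.00 ≈ 2 → KF·2H2O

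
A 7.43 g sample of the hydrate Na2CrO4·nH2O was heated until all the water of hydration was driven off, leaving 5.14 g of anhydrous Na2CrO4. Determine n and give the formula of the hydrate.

Mass of water lost = 7.43 − 5.14 = 2.29 g → 2.29 / 18.02 = 0.1271 mol H2O
Molar mass of Na2CrO4 = 161.98 g/mol → mol Na2CrO4 = 5.14 / 161.98 = 0.03173
n = 0.1271 / 0.03173 = 4.00 ≈ 4 → Na2CrO4·4H2O

Na2CrO4·4H2O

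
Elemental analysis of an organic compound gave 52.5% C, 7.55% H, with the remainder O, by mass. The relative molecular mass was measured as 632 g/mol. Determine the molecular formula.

C28H48O16

Assume 100 g: 52.5 g C, 7.55 g H, 39.95 g O.
n(C) = 52.5/12.01 = 4.371, n(H) = 7.55/1.008 = 7.49, n(O) = 39.95/16.00 = 2.497
Smallest is O at 2.497 mol; normalising gives C 1.751, H 3.000, O 1.000
Multiply by 4: C 7.00, H 12.00, O 4.00 → C7H12O4
Empirical-formula mass = 160.17 g/mol
n = 632 / 160.17 = 3.95 ≈ 4
Molecular formula = (C7H12O4)×4 = C28H48O16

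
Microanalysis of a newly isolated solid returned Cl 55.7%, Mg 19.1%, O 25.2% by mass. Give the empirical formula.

Assume 100 g: 55.7 g Cl, 19.1 g Mg, 25.2 g O.
Moles — Cl: 55.7 / 35.45 = 1.571 mol; Mg: 19.1 / 24.31 = 0.7857 mol; O: 25.2 / 16.00 = 1.575 mol
Divide by the smallest (0.7857 mol Mg): Cl 2.000, Mg 1.000, O 2.005
→ Cl2MgO2

Cl2MgO2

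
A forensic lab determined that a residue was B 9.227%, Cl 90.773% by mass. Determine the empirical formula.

Assume 100 g: 9.227 g B, 90.773 g Cl.
Moles — B: 9.227 / 10.81 = 0.8536 mol; Cl: 90.773 / 35.45 = 2.561 mol
Smallest is B at 0.8536 mol; normalising gives B 1.000, Cl 3.000
Ratio ≈ 1:3, so the empirical formula is BCl3

BCl3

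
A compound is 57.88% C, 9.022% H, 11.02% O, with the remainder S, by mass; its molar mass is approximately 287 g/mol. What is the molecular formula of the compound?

C14H26O2S2

Assume 100 g: 57.88 g C, 9.022 g H, 11.02 g O, 22.078 g S.
Moles — C: 57.88 / 12.01 = 4.819 mol; H: 9.022 / 1.008 = 8.95 mol; O: 11.02 / 16.00 = 0.6887 mol; S: 22.078 / 32.07 = 0.6884 mol
Ratios (÷ 0.6884): C 7.000, H 13.001, O 1.000, S 1.000
Ratio ≈ 7:13:1:1, so the empirical formula is C7H13OS
Empirical-formula mass = 145.24 g/mol
n = 287 / 145.24 = 1.98 ≈ 2
Molecular formula = (C7H13OS)×2 = C14H26O2S2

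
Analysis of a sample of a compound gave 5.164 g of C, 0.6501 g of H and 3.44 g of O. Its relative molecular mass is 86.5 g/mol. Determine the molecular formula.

Moles — C: 5.164 / 12.01 = 0.43 mol; H: 0.6501 / 1.008 = 0.6449 mol; O: 3.44 / 16.00 = 0.215 mol
Smallest is O at 0.215 mol; normalising gives C 2.000, H 3.000, O 1.000
≈ 2:3:1 → C2H3O
Empirical-formula mass = 43.04 g/mol
n = 86.5 / 43.04 = 2.01 ≈ 2
Molecular formula = (C2H3O)×2 = C4H6O2

C4H6O2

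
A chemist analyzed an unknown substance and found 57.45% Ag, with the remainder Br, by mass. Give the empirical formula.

AgBr

Assume 100 g: 57.45 g Ag, 42.55 g Br.
Moles — Ag: 57.45 / 107.87 = 0.5326 mol; Br: 42.55 / 79.90 = 0.5325 mol
Smallest is Br at 0.5325 mol; normalising gives Ag 1.000, Br 1.000
≈ 1:1 → AgBr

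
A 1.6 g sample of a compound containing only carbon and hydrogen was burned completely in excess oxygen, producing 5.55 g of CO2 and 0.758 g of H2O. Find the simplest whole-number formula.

mol C = 5.55 / 44.01 = 0.1261; mass C = 0.1261 × 12.01 = 1.515 g
mol H = 2 × (0.758 / 18.02) = 0.08413; mass H = 0.08413 × 1.008 = 0.08480 g
Ratios (÷ 0.08413): C 1.499, H 1.000
Scaling by 2: C 3.00, H 2.00 → C3H2

C3H2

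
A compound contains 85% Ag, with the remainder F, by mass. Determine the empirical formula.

Assume 100 g: 85 g Ag, 15 g F.
Moles — Ag: 85 / 107.87 = 0.788 mol; F: 15 / 19.00 = 0.7895 mol
Divide by the smallest (0.788 mol Ag): Ag 1.000, F 1.002
Ratio ≈ 1:1, so the empirical formula is AgF

AgF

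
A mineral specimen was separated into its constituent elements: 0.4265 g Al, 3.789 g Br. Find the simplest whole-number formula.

n(Al) = 0.4265/26.98 = 0.01581, n(Br) = 3.789/79.90 = 0.04742
Ratios (÷ 0.01581): Al 1.000, Br 3.000
→ AlBr3

AlBr3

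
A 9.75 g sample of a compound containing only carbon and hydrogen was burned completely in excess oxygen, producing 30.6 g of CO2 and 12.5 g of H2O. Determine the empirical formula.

CH2

mol C = 30.6 / 44.01 = 0.6953; mass C = 0.6953 × 12.01 = 8.351 g
mol H = 2 × (12.5 / 18.02) = 1.387; mass H = 1.387 × 1.008 = 1.398 g
Ratios (÷ 0.6953): C 1.000, H 1.995
→ CH2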